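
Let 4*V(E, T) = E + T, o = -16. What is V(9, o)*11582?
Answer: -40537/2 ≈ -20269.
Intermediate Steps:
V(E, T) = E/4 + T/4 (V(E, T) = (E + T)/4 = E/4 + T/4)
V(9, o)*11582 = ((1/4)*9 + (1/4)*(-16))*11582 = (9/4 - 4)*11582 = -7/4*11582 = -40537/2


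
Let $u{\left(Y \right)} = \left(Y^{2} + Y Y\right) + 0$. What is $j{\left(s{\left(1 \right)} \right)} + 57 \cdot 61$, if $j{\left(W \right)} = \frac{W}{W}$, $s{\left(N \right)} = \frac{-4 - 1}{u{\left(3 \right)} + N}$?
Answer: $3478$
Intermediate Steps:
$u{\left(Y \right)} = 2 Y^{2}$ ($u{\left(Y \right)} = \left(Y^{2} + Y^{2}\right) + 0 = 2 Y^{2} + 0 = 2 Y^{2}$)
$s{\left(N \right)} = - \frac{5}{18 + N}$ ($s{\left(N \right)} = \frac{-4 - 1}{2 \cdot 3^{2} + N} = - \frac{5}{2 \cdot 9 + N} = - \frac{5}{18 + N}$)
$j{\left(W \right)} = 1$
$j{\left(s{\left(1 \right)} \right)} + 57 \cdot 61 = 1 + 57 \cdot 61 = 1 + 3477 = 3478$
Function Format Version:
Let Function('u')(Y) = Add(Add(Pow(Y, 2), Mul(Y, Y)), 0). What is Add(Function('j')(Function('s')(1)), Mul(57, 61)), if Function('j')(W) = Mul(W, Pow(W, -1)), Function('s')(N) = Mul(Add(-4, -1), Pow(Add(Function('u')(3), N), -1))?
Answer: 3478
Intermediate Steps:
Function('u')(Y) = Mul(2, Pow(Y, 2)) (Function('u')(Y) = Add(Add(Pow(Y, 2), Pow(Y, 2)), 0) = Add(Mul(2, Pow(Y, 2)), 0) = Mul(2, Pow(Y, 2)))
Function('s')(N) = Mul(-5, Pow(Add(18, N), -1)) (Function('s')(N) = Mul(Add(-4, -1), Pow(Add(Mul(2, Pow(3, 2)), N), -1)) = Mul(-5, Pow(Add(Mul(2, 9), N), -1)) = Mul(-5, Pow(Add(18, N), -1)))
Function('j')(W) = 1
Add(Function('j')(Function('s')(1)), Mul(57, 61)) = Add(1, Mul(57, 61)) = Add(1, 3477) = 3478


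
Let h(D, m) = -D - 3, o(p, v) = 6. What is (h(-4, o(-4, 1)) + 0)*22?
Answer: 22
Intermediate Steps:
h(D, m) = -3 - D
(h(-4, o(-4, 1)) + 0)*22 = ((-3 - 1*(-4)) + 0)*22 = ((-3 + 4) + 0)*22 = (1 + 0)*22 = 1*22 = 22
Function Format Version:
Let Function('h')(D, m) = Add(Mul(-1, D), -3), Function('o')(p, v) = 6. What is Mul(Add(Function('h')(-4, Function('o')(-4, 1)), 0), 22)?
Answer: 22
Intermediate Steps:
Function('h')(D, m) = Add(-3, Mul(-1, D))
Mul(Add(Function('h')(-4, Function('o')(-4, 1)), 0), 22) = Mul(Add(Add(-3, Mul(-1, -4)), 0), 22) = Mul(Add(Add(-3, 4), 0), 22) = Mul(Add(1, 0), 22) = Mul(1, 22) = 22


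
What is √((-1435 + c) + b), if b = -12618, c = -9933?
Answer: I*√23986 ≈ 154.87*I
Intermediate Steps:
√((-1435 + c) + b) = √((-1435 - 9933) - 12618) = √(-11368 - 12618) = √(-23986) = I*√23986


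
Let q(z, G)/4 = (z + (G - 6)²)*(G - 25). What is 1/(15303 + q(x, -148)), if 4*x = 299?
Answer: -1/16447896 ≈ -6.0798e-8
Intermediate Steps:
x = 299/4 (x = (¼)*299 = 299/4 ≈ 74.750)
q(z, G) = 4*(-25 + G)*(z + (-6 + G)²) (q(z, G) = 4*((z + (G - 6)²)*(G - 25)) = 4*((z + (-6 + G)²)*(-25 + G)) = 4*((-25 + G)*(z + (-6 + G)²)) = 4*(-25 + G)*(z + (-6 + G)²))
1/(15303 + q(x, -148)) = 1/(15303 + (-100*299/4 - 100*(-6 - 148)² + 4*(-148)*(299/4) + 4*(-148)*(-6 - 148)²)) = 1/(15303 + (-7475 - 100*(-154)² - 44252 + 4*(-148)*(-154)²)) = 1/(15303 + (-7475 - 100*23716 - 44252 + 4*(-148)*23716)) = 1/(15303 + (-7475 - 2371600 - 44252 - 14039872)) = 1/(15303 - 16463199) = 1/(-16447896) = -1/16447896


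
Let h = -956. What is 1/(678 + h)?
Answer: -1/278 ≈ -0.0035971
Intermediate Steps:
1/(678 + h) = 1/(678 - 956) = 1/(-278) = -1/278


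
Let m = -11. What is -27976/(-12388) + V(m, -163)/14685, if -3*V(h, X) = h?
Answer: 28014067/12403485 ≈ 2.2586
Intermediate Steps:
V(h, X) = -h/3
-27976/(-12388) + V(m, -163)/14685 = -27976/(-12388) - ⅓*(-11)/14685 = -27976*(-1/12388) + (11/3)*(1/14685) = 6994/3097 + 1/4005 = 28014067/12403485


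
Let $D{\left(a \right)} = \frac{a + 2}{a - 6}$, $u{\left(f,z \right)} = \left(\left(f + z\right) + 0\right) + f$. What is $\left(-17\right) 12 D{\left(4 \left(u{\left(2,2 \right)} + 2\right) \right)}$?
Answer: $- \frac{3468}{13} \approx -266.77$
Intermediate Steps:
$u{\left(f,z \right)} = z + 2 f$ ($u{\left(f,z \right)} = \left(f + z\right) + f = z + 2 f$)
$D{\left(a \right)} = \frac{2 + a}{-6 + a}$
$\left(-17\right) 12 D{\left(4 \left(u{\left(2,2 \right)} + 2\right) \right)} = \left(-17\right) 12 \frac{2 + 4 \left(\left(2 + 2 \cdot 2\right) + 2\right)}{-6 + 4 \left(\left(2 + 2 \cdot 2\right) + 2\right)} = - 204 \frac{2 + 4 \left(\left(2 + 4\right) + 2\right)}{-6 + 4 \left(\left(2 + 4\right) + 2\right)} = - 204 \frac{2 + 4 \left(6 + 2\right)}{-6 + 4 \left(6 + 2\right)} = - 204 \frac{2 + 4 \cdot 8}{-6 + 4 \cdot 8} = - 204 \frac{2 + 32}{-6 + 32} = - 204 \cdot \frac{1}{26} \cdot 34 = \left(-204\right) \frac{17}{13} = - \frac{3468}{13}$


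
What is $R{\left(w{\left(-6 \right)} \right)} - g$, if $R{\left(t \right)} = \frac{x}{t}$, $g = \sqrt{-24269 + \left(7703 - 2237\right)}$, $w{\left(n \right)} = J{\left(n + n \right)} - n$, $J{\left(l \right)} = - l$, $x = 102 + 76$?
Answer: $\frac{89}{9} - i \sqrt{18803} \approx 9.8889 - 137.12 i$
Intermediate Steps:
$x = 178$
$w{\left(n \right)} = - 3 n$ ($w{\left(n \right)} = - (n + n) - n = - 2 n - n = - 3 n$)
$g = i \sqrt{18803}$ ($g = \sqrt{-24269 + 5466} = \sqrt{-18803} = i \sqrt{18803} \approx 137.12 i$)
$R{\left(t \right)} = \frac{178}{t}$
$R{\left(w{\left(-6 \right)} \right)} - g = \frac{178}{\left(-3\right) \left(-6\right)} - i \sqrt{18803} = \frac{178}{18} - i \sqrt{18803} = 178 \cdot \frac{1}{18} - i \sqrt{18803} = \frac{89}{9} - i \sqrt{18803}$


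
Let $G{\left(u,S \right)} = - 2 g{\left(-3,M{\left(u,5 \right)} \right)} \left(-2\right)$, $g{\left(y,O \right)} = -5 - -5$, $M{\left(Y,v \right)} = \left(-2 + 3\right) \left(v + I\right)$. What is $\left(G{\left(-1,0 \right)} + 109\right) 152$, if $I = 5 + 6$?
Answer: $16568$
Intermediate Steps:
$I = 11$
$M{\left(Y,v \right)} = 11 + v$ ($M{\left(Y,v \right)} = \left(-2 + 3\right) \left(v + 11\right) = 1 \left(11 + v\right) = 11 + v$)
$g{\left(y,O \right)} = 0$ ($g{\left(y,O \right)} = -5 + 5 = 0$)
$G{\left(u,S \right)} = 0$ ($G{\left(u,S \right)} = \left(-2\right) 0 \left(-2\right) = 0 \left(-2\right) = 0$)
$\left(G{\left(-1,0 \right)} + 109\right) 152 = \left(0 + 109\right) 152 = 109 \cdot 152 = 16568$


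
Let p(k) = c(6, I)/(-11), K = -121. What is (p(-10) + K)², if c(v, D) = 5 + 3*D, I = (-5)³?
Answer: 923521/121 ≈ 7632.4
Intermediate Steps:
I = -125
p(k) = 370/11 (p(k) = (5 + 3*(-125))/(-11) = (5 - 375)*(-1/11) = -370*(-1/11) = 370/11)
(p(-10) + K)² = (370/11 - 121)² = (-961/11)² = 923521/121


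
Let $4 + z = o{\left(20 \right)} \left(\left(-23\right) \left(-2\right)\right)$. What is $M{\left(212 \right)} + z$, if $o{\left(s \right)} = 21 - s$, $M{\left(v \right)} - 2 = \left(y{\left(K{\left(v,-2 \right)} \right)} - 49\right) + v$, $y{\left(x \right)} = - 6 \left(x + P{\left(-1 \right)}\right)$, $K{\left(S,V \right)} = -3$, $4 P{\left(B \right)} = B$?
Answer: $\frac{453}{2} \approx 226.5$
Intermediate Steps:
$P{\left(B \right)} = \frac{B}{4}$
$y{\left(x \right)} = \frac{3}{2} - 6 x$ ($y{\left(x \right)} = - 6 \left(x + \frac{1}{4} \left(-1\right)\right) = - 6 \left(x - \frac{1}{4}\right) = - 6 \left(- \frac{1}{4} + x\right) = \frac{3}{2} - 6 x$)
$M{\left(v \right)} = - \frac{55}{2} + v$ ($M{\left(v \right)} = 2 + \left(\left(\left(\frac{3}{2} - -18\right) - 49\right) + v\right) = 2 + \left(\left(\left(\frac{3}{2} + 18\right) - 49\right) + v\right) = 2 + \left(\left(\frac{39}{2} - 49\right) + v\right) = 2 + \left(- \frac{59}{2} + v\right) = - \frac{55}{2} + v$)
$z = 42$ ($z = -4 + \left(21 - 20\right) \left(\left(-23\right) \left(-2\right)\right) = -4 + \left(21 - 20\right) 46 = -4 + 1 \cdot 46 = -4 + 46 = 42$)
$M{\left(212 \right)} + z = \left(- \frac{55}{2} + 212\right) + 42 = \frac{369}{2} + 42 = \frac{453}{2}$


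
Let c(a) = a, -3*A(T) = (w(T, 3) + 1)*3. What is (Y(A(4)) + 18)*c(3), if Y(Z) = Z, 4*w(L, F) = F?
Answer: 195/4 ≈ 48.750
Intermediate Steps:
w(L, F) = F/4
A(T) = -7/4 (A(T) = -((¼)*3 + 1)*3/3 = -(¾ + 1)*3/3 = -7*3/12 = -⅓*21/4 = -7/4)
(Y(A(4)) + 18)*c(3) = (-7/4 + 18)*3 = (65/4)*3 = 195/4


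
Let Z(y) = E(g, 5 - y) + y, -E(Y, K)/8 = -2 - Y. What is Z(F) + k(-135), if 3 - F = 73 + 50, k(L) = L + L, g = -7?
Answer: -430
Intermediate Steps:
k(L) = 2*L
F = -120 (F = 3 - (73 + 50) = 3 - 1*123 = 3 - 123 = -120)
E(Y, K) = 16 + 8*Y (E(Y, K) = -8*(-2 - Y) = 16 + 8*Y)
Z(y) = -40 + y (Z(y) = (16 + 8*(-7)) + y = (16 - 56) + y = -40 + y)
Z(F) + k(-135) = (-40 - 120) + 2*(-135) = -160 - 270 = -430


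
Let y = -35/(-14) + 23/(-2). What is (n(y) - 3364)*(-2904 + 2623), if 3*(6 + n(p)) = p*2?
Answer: 948656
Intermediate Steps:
y = -9 (y = -35*(-1/14) + 23*(-½) = 5/2 - 23/2 = -9)
n(p) = -6 + 2*p/3 (n(p) = -6 + (p*2)/3 = -6 + (2*p)/3 = -6 + 2*p/3)
(n(y) - 3364)*(-2904 + 2623) = ((-6 + (⅔)*(-9)) - 3364)*(-2904 + 2623) = ((-6 - 6) - 3364)*(-281) = (-12 - 3364)*(-281) = -3376*(-281) = 948656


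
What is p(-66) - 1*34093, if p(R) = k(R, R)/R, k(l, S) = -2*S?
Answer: -34095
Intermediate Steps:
p(R) = -2 (p(R) = (-2*R)/R = -2)
p(-66) - 1*34093 = -2 - 1*34093 = -2 - 34093 = -34095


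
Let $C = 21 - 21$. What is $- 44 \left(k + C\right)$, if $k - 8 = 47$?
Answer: $-2420$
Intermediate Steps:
$C = 0$ ($C = 21 - 21 = 0$)
$k = 55$ ($k = 8 + 47 = 55$)
$- 44 \left(k + C\right) = - 44 \left(55 + 0\right) = \left(-44\right) 55 = -2420$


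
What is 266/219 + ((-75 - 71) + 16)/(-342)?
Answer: 19907/12483 ≈ 1.5947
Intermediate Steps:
266/219 + ((-75 - 71) + 16)/(-342) = 266*(1/219) + (-146 + 16)*(-1/342) = 266/219 - 130*(-1/342) = 266/219 + 65/171 = 19907/12483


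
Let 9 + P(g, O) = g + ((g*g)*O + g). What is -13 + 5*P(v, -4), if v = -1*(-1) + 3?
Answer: -338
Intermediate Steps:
v = 4 (v = 1 + 3 = 4)
P(g, O) = -9 + 2*g + O*g² (P(g, O) = -9 + (g + ((g*g)*O + g)) = -9 + (g + (g²*O + g)) = -9 + (g + (O*g² + g)) = -9 + (g + (g + O*g²)) = -9 + (2*g + O*g²) = -9 + 2*g + O*g²)
-13 + 5*P(v, -4) = -13 + 5*(-9 + 2*4 - 4*4²) = -13 + 5*(-9 + 8 - 4*16) = -13 + 5*(-9 + 8 - 64) = -13 + 5*(-65) = -13 - 325 = -338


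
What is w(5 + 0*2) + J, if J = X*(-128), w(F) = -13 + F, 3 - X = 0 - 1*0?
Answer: -392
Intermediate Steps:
X = 3 (X = 3 - (0 - 1*0) = 3 - (0 + 0) = 3 - 1*0 = 3 + 0 = 3)
J = -384 (J = 3*(-128) = -384)
w(5 + 0*2) + J = (-13 + (5 + 0*2)) - 384 = (-13 + (5 + 0)) - 384 = (-13 + 5) - 384 = -8 - 384 = -392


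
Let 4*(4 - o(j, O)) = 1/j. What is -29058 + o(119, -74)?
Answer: -13829705/476 ≈ -29054.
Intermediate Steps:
o(j, O) = 4 - 1/(4*j)
-29058 + o(119, -74) = -29058 + (4 - ¼/119) = -29058 + (4 - ¼*1/119) = -29058 + (4 - 1/476) = -29058 + 1903/476 = -13829705/476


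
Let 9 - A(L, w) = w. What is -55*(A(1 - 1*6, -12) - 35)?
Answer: 770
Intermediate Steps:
A(L, w) = 9 - w
-55*(A(1 - 1*6, -12) - 35) = -55*((9 - 1*(-12)) - 35) = -55*((9 + 12) - 35) = -55*(21 - 35) = -55*(-14) = 770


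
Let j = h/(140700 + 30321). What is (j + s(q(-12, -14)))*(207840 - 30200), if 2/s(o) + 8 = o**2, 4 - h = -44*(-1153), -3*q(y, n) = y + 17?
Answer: -970375198160/8037987 ≈ -1.2072e+5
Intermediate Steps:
q(y, n) = -17/3 - y/3 (q(y, n) = -(y + 17)/3 = -(17 + y)/3 = -17/3 - y/3)
h = -50728 (h = 4 - (-44)*(-1153) = 4 - 1*50732 = 4 - 50732 = -50728)
j = -50728/171021 (j = -50728/(140700 + 30321) = -50728/171021 ≈ -0.29662)
s(o) = 2/(-8 + o**2)
(j + s(q(-12, -14)))*(207840 - 30200) = (-50728/171021 + 2/(-8 + (-17/3 - 1/3*(-12))**2))*(207840 - 30200) = (-50728/171021 + 2/(-8 + (-17/3 + 4)**2))*177640 = (-50728/171021 + 2/(-8 + (-5/3)**2))*177640 = (-50728/171021 + 2/(-8 + 25/9))*177640 = (-50728/171021 + 2/(-47/9))*177640 = (-50728/171021 + 2*(-9/47))*177640 = (-50728/171021 - 18/47)*177640 = -5462594/8037987*177640 = -970375198160/8037987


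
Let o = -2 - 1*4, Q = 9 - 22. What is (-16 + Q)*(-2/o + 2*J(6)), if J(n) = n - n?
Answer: -29/3 ≈ -9.6667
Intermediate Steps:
J(n) = 0
Q = -13
o = -6 (o = -2 - 4 = -6)
(-16 + Q)*(-2/o + 2*J(6)) = (-16 - 13)*(-2/(-6) + 2*0) = -29*(-2*(-⅙) + 0) = -29*(⅓ + 0) = -29*⅓ = -29/3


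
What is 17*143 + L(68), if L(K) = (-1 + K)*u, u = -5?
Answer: 2096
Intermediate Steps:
L(K) = 5 - 5*K (L(K) = (-1 + K)*(-5) = 5 - 5*K)
17*143 + L(68) = 17*143 + (5 - 5*68) = 2431 + (5 - 340) = 2431 - 335 = 2096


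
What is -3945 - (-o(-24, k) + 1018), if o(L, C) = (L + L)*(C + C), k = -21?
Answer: -2947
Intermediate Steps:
o(L, C) = 4*C*L (o(L, C) = (2*L)*(2*C) = 4*C*L)
-3945 - (-o(-24, k) + 1018) = -3945 - (-4*(-21)*(-24) + 1018) = -3945 - (-1*2016 + 1018) = -3945 - (-2016 + 1018) = -3945 - 1*(-998) = -3945 + 998 = -2947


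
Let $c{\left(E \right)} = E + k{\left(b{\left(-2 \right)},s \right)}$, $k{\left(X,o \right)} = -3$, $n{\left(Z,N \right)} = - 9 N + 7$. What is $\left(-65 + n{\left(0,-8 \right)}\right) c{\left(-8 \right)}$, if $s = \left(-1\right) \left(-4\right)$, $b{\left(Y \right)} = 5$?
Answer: $-154$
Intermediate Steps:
$n{\left(Z,N \right)} = 7 - 9 N$
$s = 4$
$c{\left(E \right)} = -3 + E$ ($c{\left(E \right)} = E - 3 = -3 + E$)
$\left(-65 + n{\left(0,-8 \right)}\right) c{\left(-8 \right)} = \left(-65 + \left(7 - -72\right)\right) \left(-3 - 8\right) = \left(-65 + \left(7 + 72\right)\right) \left(-11\right) = \left(-65 + 79\right) \left(-11\right) = 14 \left(-11\right) = -154$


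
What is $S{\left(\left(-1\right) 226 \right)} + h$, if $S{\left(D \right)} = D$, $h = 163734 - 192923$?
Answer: $-29415$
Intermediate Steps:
$h = -29189$ ($h = 163734 - 192923 = -29189$)
$S{\left(\left(-1\right) 226 \right)} + h = \left(-1\right) 226 - 29189 = -226 - 29189 = -29415$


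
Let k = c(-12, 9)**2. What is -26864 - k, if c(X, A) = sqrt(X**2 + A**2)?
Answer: -27089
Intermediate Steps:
c(X, A) = sqrt(A**2 + X**2)
k = 225 (k = (sqrt(9**2 + (-12)**2))**2 = (sqrt(81 + 144))**2 = (sqrt(225))**2 = 15**2 = 225)
-26864 - k = -26864 - 1*225 = -26864 - 225 = -27089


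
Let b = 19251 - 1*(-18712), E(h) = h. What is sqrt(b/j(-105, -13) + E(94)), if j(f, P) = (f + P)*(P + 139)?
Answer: sqrt(561526777)/2478 ≈ 9.5628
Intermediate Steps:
j(f, P) = (139 + P)*(P + f) (j(f, P) = (P + f)*(139 + P) = (139 + P)*(P + f))
b = 37963 (b = 19251 + 18712 = 37963)
sqrt(b/j(-105, -13) + E(94)) = sqrt(37963/((-13)**2 + 139*(-13) + 139*(-105) - 13*(-105)) + 94) = sqrt(37963/(169 - 1807 - 14595 + 1365) + 94) = sqrt(37963/(-14868) + 94) = sqrt(37963*(-1/14868) + 94) = sqrt(-37963/14868 + 94) = sqrt(1359629/14868) = sqrt(561526777)/2478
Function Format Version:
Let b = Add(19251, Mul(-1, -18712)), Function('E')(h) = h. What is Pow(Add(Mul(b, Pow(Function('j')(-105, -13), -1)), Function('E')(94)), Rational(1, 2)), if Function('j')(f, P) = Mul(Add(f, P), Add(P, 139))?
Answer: Mul(Rational(1, 2478), Pow(561526777, Rational(1, 2))) ≈ 9.5628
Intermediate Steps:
Function('j')(f, P) = Mul(Add(139, P), Add(P, f)) (Function('j')(f, P) = Mul(Add(P, f), Add(139, P)) = Mul(Add(139, P), Add(P, f)))
b = 37963 (b = Add(19251, 18712) = 37963)
Pow(Add(Mul(b, Pow(Function('j')(-105, -13), -1)), Function('E')(94)), Rational(1, 2)) = Pow(Add(Mul(37963, Pow(Add(Pow(-13, 2), Mul(139, -13), Mul(139, -105), Mul(-13, -105)), -1)), 94), Rational(1, 2)) = Pow(Add(Mul(37963, Pow(Add(169, -1807, -14595, 1365), -1)), 94), Rational(1, 2)) = Pow(Add(Mul(37963, Pow(-14868, -1)), 94), Rational(1, 2)) = Pow(Add(Mul(37963, Rational(-1, 14868)), 94), Rational(1, 2)) = Pow(Add(Rational(-37963, 14868), 94), Rational(1, 2)) = Pow(Rational(1359629, 14868), Rational(1, 2)) = Mul(Rational(1, 2478), Pow(561526777, Rational(1, 2)))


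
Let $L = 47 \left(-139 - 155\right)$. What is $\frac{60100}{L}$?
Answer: $- \frac{30050}{6909} \approx -4.3494$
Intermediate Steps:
$L = -13818$ ($L = 47 \left(-294\right) = -13818$)
$\frac{60100}{L} = \frac{60100}{-13818} = 60100 \left(- \frac{1}{13818}\right) = - \frac{30050}{6909}$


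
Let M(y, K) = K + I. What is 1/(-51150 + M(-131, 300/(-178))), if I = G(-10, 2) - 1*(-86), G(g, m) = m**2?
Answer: -89/4544490 ≈ -1.9584e-5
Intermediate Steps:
I = 90 (I = 2**2 - 1*(-86) = 4 + 86 = 90)
M(y, K) = 90 + K (M(y, K) = K + 90 = 90 + K)
1/(-51150 + M(-131, 300/(-178))) = 1/(-51150 + (90 + 300/(-178))) = 1/(-51150 + (90 + 300*(-1/178))) = 1/(-51150 + (90 - 150/89)) = 1/(-51150 + 7860/89) = 1/(-4544490/89) = -89/4544490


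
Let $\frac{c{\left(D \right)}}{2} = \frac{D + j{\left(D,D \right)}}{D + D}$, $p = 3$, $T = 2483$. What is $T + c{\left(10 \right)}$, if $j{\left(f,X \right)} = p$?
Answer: $\frac{24843}{10} \approx 2484.3$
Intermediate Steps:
$j{\left(f,X \right)} = 3$
$c{\left(D \right)} = \frac{3 + D}{D}$ ($c{\left(D \right)} = 2 \frac{D + 3}{D + D} = 2 \frac{3 + D}{2 D} = \frac{3 + D}{D}$)
$T + c{\left(10 \right)} = 2483 + \frac{3 + 10}{10} = 2483 + \frac{1}{10} \cdot 13 = 2483 + \frac{13}{10} = \frac{24843}{10}$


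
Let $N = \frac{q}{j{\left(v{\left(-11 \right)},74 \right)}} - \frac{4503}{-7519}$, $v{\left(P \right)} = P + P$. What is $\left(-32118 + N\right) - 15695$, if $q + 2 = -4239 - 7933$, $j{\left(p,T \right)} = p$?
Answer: $- \frac{3908747731}{82709} \approx -47259.0$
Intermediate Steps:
$v{\left(P \right)} = 2 P$
$q = -12174$ ($q = -2 - 12172 = -12174$)
$N = \frac{45817686}{82709}$ ($N = - \frac{12174}{2 \left(-11\right)} - \frac{4503}{-7519} = - \frac{12174}{-22} - - \frac{4503}{7519} = \left(-12174\right) \left(- \frac{1}{22}\right) + \frac{4503}{7519} = \frac{6087}{11} + \frac{4503}{7519} = \frac{45817686}{82709} \approx 553.96$)
$\left(-32118 + N\right) - 15695 = \left(-32118 + \frac{45817686}{82709}\right) - 15695 = - \frac{2610629976}{82709} - 15695 = - \frac{3908747731}{82709}$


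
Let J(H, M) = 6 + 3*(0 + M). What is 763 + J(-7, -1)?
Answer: 766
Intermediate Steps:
J(H, M) = 6 + 3*M
763 + J(-7, -1) = 763 + (6 + 3*(-1)) = 763 + (6 - 3) = 763 + 3 = 766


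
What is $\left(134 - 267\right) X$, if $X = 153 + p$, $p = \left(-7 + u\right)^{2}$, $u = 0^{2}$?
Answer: $-26866$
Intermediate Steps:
$u = 0$
$p = 49$ ($p = \left(-7 + 0\right)^{2} = \left(-7\right)^{2} = 49$)
$X = 202$ ($X = 153 + 49 = 202$)
$\left(134 - 267\right) X = \left(134 - 267\right) 202 = \left(-133\right) 202 = -26866$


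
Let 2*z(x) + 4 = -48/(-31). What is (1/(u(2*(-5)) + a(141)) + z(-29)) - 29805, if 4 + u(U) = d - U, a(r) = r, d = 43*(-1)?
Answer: -96095241/3224 ≈ -29806.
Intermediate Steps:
d = -43
u(U) = -47 - U (u(U) = -4 + (-43 - U) = -47 - U)
z(x) = -38/31 (z(x) = -2 + (-48/(-31))/2 = -2 + (-48*(-1/31))/2 = -2 + (1/2)*(48/31) = -2 + 24/31 = -38/31)
(1/(u(2*(-5)) + a(141)) + z(-29)) - 29805 = (1/((-47 - 2*(-5)) + 141) - 38/31) - 29805 = (1/((-47 - 1*(-10)) + 141) - 38/31) - 29805 = (1/((-47 + 10) + 141) - 38/31) - 29805 = (1/(-37 + 141) - 38/31) - 29805 = (1/104 - 38/31) - 29805 = -3921/3224 - 29805 = -96095241/3224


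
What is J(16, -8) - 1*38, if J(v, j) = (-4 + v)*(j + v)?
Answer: 58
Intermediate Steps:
J(16, -8) - 1*38 = (16**2 - 4*(-8) - 4*16 - 8*16) - 1*38 = (256 + 32 - 64 - 128) - 38 = 96 - 38 = 58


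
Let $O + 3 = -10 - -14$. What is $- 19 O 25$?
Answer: $-475$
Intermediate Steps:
$O = 1$ ($O = -3 - -4 = -3 + \left(-10 + 14\right) = -3 + 4 = 1$)
$- 19 O 25 = \left(-19\right) 1 \cdot 25 = \left(-19\right) 25 = -475$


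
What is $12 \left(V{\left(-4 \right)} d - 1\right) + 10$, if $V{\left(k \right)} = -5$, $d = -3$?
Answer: $178$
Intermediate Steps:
$12 \left(V{\left(-4 \right)} d - 1\right) + 10 = 12 \left(\left(-5\right) \left(-3\right) - 1\right) + 10 = 12 \left(15 - 1\right) + 10 = 12 \cdot 14 + 10 = 168 + 10 = 178$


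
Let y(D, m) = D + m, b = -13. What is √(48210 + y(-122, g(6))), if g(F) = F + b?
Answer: √48081 ≈ 219.27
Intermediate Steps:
g(F) = -13 + F (g(F) = F - 13 = -13 + F)
√(48210 + y(-122, g(6))) = √(48210 + (-122 + (-13 + 6))) = √(48210 + (-122 - 7)) = √(48210 - 129) = √48081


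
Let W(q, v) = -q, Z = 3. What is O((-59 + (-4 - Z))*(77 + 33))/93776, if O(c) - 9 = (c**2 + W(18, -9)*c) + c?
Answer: 52831029/93776 ≈ 563.38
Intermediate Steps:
O(c) = 9 + c**2 - 17*c (O(c) = 9 + ((c**2 + (-1*18)*c) + c) = 9 + ((c**2 - 18*c) + c) = 9 + (c**2 - 17*c) = 9 + c**2 - 17*c)
O((-59 + (-4 - Z))*(77 + 33))/93776 = (9 + ((-59 + (-4 - 1*3))*(77 + 33))**2 - 17*(-59 + (-4 - 1*3))*(77 + 33))/93776 = (9 + ((-59 + (-4 - 3))*110)**2 - 17*(-59 + (-4 - 3))*110)*(1/93776) = (9 + ((-59 - 7)*110)**2 - 17*(-59 - 7)*110)*(1/93776) = (9 + (-66*110)**2 - (-1122)*110)*(1/93776) = (9 + (-7260)**2 - 17*(-7260))*(1/93776) = (9 + 52707600 + 123420)*(1/93776) = 52831029*(1/93776) = 52831029/93776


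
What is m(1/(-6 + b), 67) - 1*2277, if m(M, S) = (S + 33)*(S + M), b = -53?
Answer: 260857/59 ≈ 4421.3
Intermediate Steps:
m(M, S) = (33 + S)*(M + S)
m(1/(-6 + b), 67) - 1*2277 = (67² + 33/(-6 - 53) + 33*67 + 67/(-6 - 53)) - 1*2277 = (4489 + 33/(-59) + 2211 + 67/(-59)) - 2277 = (4489 + 33*(-1/59) + 2211 - 1/59*67) - 2277 = (4489 - 33/59 + 2211 - 67/59) - 2277 = 395200/59 - 2277 = 260857/59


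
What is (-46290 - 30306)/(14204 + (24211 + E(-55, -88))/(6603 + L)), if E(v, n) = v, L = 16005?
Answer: -48102288/8920783 ≈ -5.3922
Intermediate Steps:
(-46290 - 30306)/(14204 + (24211 + E(-55, -88))/(6603 + L)) = (-46290 - 30306)/(14204 + (24211 - 55)/(6603 + 16005)) = -76596/(14204 + 24156/22608) = -76596/(14204 + 24156*(1/22608)) = -76596/(14204 + 671/628) = -76596/8920783/628 = -76596*628/8920783 = -48102288/8920783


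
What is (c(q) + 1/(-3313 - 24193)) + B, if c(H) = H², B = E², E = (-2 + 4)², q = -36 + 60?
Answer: 16283551/27506 ≈ 592.00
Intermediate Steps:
q = 24
E = 4 (E = 2² = 4)
B = 16 (B = 4² = 16)
(c(q) + 1/(-3313 - 24193)) + B = (24² + 1/(-3313 - 24193)) + 16 = (576 + 1/(-27506)) + 16 = (576 - 1/27506) + 16 = 15843455/27506 + 16 = 16283551/27506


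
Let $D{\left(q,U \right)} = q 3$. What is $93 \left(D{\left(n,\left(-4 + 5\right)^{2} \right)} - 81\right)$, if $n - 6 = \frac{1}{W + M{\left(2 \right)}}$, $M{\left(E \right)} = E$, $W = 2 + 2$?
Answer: $- \frac{11625}{2} \approx -5812.5$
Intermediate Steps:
$W = 4$
$n = \frac{37}{6}$ ($n = 6 + \frac{1}{4 + 2} = 6 + \frac{1}{6} = \frac{37}{6} \approx 6.1667$)
$D{\left(q,U \right)} = 3 q$
$93 \left(D{\left(n,\left(-4 + 5\right)^{2} \right)} - 81\right) = 93 \left(3 \cdot \frac{37}{6} - 81\right) = 93 \left(\frac{37}{2} - 81\right) = 93 \left(- \frac{125}{2}\right) = - \frac{11625}{2}$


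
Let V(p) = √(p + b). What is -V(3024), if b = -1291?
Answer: -√1733 ≈ -41.629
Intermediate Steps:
V(p) = √(-1291 + p) (V(p) = √(p - 1291) = √(-1291 + p))
-V(3024) = -√(-1291 + 3024) = -√1733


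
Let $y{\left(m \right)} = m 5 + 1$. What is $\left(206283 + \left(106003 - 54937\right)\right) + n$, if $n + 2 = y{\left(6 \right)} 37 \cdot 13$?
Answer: $272258$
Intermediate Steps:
$y{\left(m \right)} = 1 + 5 m$ ($y{\left(m \right)} = 5 m + 1 = 1 + 5 m$)
$n = 14909$ ($n = -2 + \left(1 + 5 \cdot 6\right) 37 \cdot 13 = -2 + \left(1 + 30\right) 37 \cdot 13 = -2 + 31 \cdot 37 \cdot 13 = -2 + 1147 \cdot 13 = -2 + 14911 = 14909$)
$\left(206283 + \left(106003 - 54937\right)\right) + n = \left(206283 + \left(106003 - 54937\right)\right) + 14909 = \left(206283 + 51066\right) + 14909 = 257349 + 14909 = 272258$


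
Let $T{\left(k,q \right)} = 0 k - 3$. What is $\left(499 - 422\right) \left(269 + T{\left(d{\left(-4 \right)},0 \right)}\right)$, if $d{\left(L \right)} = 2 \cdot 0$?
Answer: $20482$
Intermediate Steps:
$d{\left(L \right)} = 0$
$T{\left(k,q \right)} = -3$ ($T{\left(k,q \right)} = 0 - 3 = -3$)
$\left(499 - 422\right) \left(269 + T{\left(d{\left(-4 \right)},0 \right)}\right) = \left(499 - 422\right) \left(269 - 3\right) = 77 \cdot 266 = 20482$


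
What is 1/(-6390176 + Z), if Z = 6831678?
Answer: 1/441502 ≈ 2.2650e-6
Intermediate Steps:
1/(-6390176 + Z) = 1/(-6390176 + 6831678) = 1/441502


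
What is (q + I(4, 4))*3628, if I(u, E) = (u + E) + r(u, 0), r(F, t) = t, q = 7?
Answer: 54420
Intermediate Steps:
I(u, E) = E + u (I(u, E) = (u + E) + 0 = (E + u) + 0 = E + u)
(q + I(4, 4))*3628 = (7 + (4 + 4))*3628 = (7 + 8)*3628 = 15*3628 = 54420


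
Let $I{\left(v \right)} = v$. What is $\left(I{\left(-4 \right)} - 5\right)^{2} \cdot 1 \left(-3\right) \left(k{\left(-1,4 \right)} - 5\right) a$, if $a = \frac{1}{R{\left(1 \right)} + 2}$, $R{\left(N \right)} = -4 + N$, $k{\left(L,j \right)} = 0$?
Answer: $-1215$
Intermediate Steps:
$a = -1$ ($a = \frac{1}{\left(-4 + 1\right) + 2} = \frac{1}{-3 + 2} = \frac{1}{-1} = -1$)
$\left(I{\left(-4 \right)} - 5\right)^{2} \cdot 1 \left(-3\right) \left(k{\left(-1,4 \right)} - 5\right) a = \left(-4 - 5\right)^{2} \cdot 1 \left(-3\right) \left(0 - 5\right) \left(-1\right) = \left(-9\right)^{2} \left(\left(-3\right) \left(-5\right)\right) \left(-1\right) = 81 \cdot 15 \left(-1\right) = 1215 \left(-1\right) = -1215$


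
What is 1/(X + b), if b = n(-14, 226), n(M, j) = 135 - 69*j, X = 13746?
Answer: -1/1713 ≈ -0.00058377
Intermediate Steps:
n(M, j) = 135 - 69*j
b = -15459 (b = 135 - 69*226 = 135 - 15594 = -15459)
1/(X + b) = 1/(13746 - 15459) = 1/(-1713) = -1/1713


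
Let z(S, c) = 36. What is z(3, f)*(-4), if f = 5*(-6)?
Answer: -144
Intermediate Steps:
f = -30
z(3, f)*(-4) = 36*(-4) = -144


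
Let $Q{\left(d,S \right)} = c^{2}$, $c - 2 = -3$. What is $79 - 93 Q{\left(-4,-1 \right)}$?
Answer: $-14$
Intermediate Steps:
$c = -1$ ($c = 2 - 3 = -1$)
$Q{\left(d,S \right)} = 1$ ($Q{\left(d,S \right)} = \left(-1\right)^{2} = 1$)
$79 - 93 Q{\left(-4,-1 \right)} = 79 - 93 = -14$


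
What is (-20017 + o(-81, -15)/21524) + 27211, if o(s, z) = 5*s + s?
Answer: 77421585/10762 ≈ 7194.0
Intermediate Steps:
o(s, z) = 6*s
(-20017 + o(-81, -15)/21524) + 27211 = (-20017 + (6*(-81))/21524) + 27211 = (-20017 - 486*1/21524) + 27211 = (-20017 - 243/10762) + 27211 = -215423197/10762 + 27211 = 77421585/10762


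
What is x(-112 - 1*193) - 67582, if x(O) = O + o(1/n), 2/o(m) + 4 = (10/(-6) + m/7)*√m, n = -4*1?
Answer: -32045130063/472033 + 48048*I/472033 ≈ -67888.0 + 0.10179*I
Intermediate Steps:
n = -4
o(m) = 2/(-4 + √m*(-5/3 + m/7)) (o(m) = 2/(-4 + (10/(-6) + m/7)*√m) = 2/(-4 + (10*(-⅙) + m*(⅐))*√m) = 2/(-4 + (-5/3 + m/7)*√m) = 2/(-4 + √m*(-5/3 + m/7)))
x(O) = O + 2688*(-84 + 143*I/8)/472033 (x(O) = O + 42/(-84 - 35*I/2 + 3*(1/(-4))^(3/2)) = O + 42/(-84 - 35*I/2 + 3*(-¼)^(3/2)) = O + 42/(-84 - 35*I/2 + 3*(-I/8)) = O + 42/(-84 - 35*I/2 - 3*I/8) = O + 42/(-84 - 143*I/8) = O + 42*(64*(-84 + 143*I/8)/472033) = O + 2688*(-84 + 143*I/8)/472033)
x(-112 - 1*193) - 67582 = (-225792/472033 + (-112 - 1*193) + 48048*I/472033) - 67582 = (-225792/472033 + (-112 - 193) + 48048*I/472033) - 67582 = (-225792/472033 - 305 + 48048*I/472033) - 67582 = (-144195857/472033 + 48048*I/472033) - 67582 = -32045130063/472033 + 48048*I/472033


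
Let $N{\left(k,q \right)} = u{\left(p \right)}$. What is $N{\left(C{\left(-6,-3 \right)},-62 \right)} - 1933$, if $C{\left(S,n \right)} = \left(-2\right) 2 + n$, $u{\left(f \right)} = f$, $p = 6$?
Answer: $-1927$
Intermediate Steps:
$C{\left(S,n \right)} = -4 + n$
$N{\left(k,q \right)} = 6$
$N{\left(C{\left(-6,-3 \right)},-62 \right)} - 1933 = 6 - 1933 = -1927$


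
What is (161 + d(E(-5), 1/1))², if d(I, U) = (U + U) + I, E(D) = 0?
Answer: 26569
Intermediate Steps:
d(I, U) = I + 2*U (d(I, U) = 2*U + I = I + 2*U)
(161 + d(E(-5), 1/1))² = (161 + (0 + 2/1))² = (161 + (0 + 2*1))² = (161 + (0 + 2))² = (161 + 2)² = 163² = 26569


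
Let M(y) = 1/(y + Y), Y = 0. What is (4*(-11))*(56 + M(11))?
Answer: -2468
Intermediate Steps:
M(y) = 1/y (M(y) = 1/(y + 0) = 1/y)
(4*(-11))*(56 + M(11)) = (4*(-11))*(56 + 1/11) = -44*(56 + 1/11) = -44*617/11 = -2468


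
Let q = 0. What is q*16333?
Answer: 0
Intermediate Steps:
q*16333 = 0*16333 = 0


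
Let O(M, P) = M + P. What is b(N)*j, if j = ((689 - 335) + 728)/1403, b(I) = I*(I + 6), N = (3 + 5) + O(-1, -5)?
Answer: 17312/1403 ≈ 12.339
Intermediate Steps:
N = 2 (N = (3 + 5) + (-1 - 5) = 8 - 6 = 2)
b(I) = I*(6 + I)
j = 1082/1403 (j = (354 + 728)*(1/1403) = 1082*(1/1403) = 1082/1403 ≈ 0.77120)
b(N)*j = (2*(6 + 2))*(1082/1403) = (2*8)*(1082/1403) = 16*(1082/1403) = 17312/1403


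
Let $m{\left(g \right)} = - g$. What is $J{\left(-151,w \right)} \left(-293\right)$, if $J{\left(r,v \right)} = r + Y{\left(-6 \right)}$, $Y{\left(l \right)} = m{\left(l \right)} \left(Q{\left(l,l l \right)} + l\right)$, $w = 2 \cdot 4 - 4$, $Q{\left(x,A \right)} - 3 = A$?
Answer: $-13771$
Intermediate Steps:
$Q{\left(x,A \right)} = 3 + A$
$w = 4$ ($w = 8 - 4 = 4$)
$Y{\left(l \right)} = - l \left(3 + l + l^{2}\right)$ ($Y{\left(l \right)} = - l \left(\left(3 + l l\right) + l\right) = - l \left(\left(3 + l^{2}\right) + l\right) = - l \left(3 + l + l^{2}\right)$)
$J{\left(r,v \right)} = 198 + r$ ($J{\left(r,v \right)} = r - - 6 \left(3 - 6 + \left(-6\right)^{2}\right) = r - - 6 \left(3 - 6 + 36\right) = r - \left(-6\right) 33 = r + 198 = 198 + r$)
$J{\left(-151,w \right)} \left(-293\right) = \left(198 - 151\right) \left(-293\right) = 47 \left(-293\right) = -13771$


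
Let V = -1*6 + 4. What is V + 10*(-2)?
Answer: -22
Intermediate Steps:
V = -2 (V = -6 + 4 = -2)
V + 10*(-2) = -2 + 10*(-2) = -2 - 20 = -22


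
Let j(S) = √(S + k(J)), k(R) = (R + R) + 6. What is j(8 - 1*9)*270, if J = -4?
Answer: 270*I*√3 ≈ 467.65*I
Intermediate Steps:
k(R) = 6 + 2*R (k(R) = 2*R + 6 = 6 + 2*R)
j(S) = √(-2 + S) (j(S) = √(S + (6 + 2*(-4))) = √(S + (6 - 8)) = √(S - 2) = √(-2 + S))
j(8 - 1*9)*270 = √(-2 + (8 - 1*9))*270 = √(-2 + (8 - 9))*270 = √(-2 - 1)*270 = √(-3)*270 = (I*√3)*270 = 270*I*√3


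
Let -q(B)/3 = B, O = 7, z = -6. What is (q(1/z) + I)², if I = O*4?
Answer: 3249/4 ≈ 812.25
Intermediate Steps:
q(B) = -3*B
I = 28 (I = 7*4 = 28)
(q(1/z) + I)² = (-3/(-6) + 28)² = (-3*(-1)/6 + 28)² = (-3*(-⅙) + 28)² = (½ + 28)² = (57/2)² = 3249/4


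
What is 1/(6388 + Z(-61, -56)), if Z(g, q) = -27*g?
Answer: 1/8035 ≈ 0.00012446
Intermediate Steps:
1/(6388 + Z(-61, -56)) = 1/(6388 - 27*(-61)) = 1/(6388 + 1647) = 1/8035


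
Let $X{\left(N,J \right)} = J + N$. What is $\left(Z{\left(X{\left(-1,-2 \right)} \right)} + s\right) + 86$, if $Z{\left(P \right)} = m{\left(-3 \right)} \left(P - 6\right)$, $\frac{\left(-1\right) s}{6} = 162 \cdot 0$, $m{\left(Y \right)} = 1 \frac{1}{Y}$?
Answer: $89$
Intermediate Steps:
$m{\left(Y \right)} = \frac{1}{Y}$
$s = 0$ ($s = - 6 \cdot 162 \cdot 0 = \left(-6\right) 0 = 0$)
$Z{\left(P \right)} = 2 - \frac{P}{3}$ ($Z{\left(P \right)} = \frac{P - 6}{-3} = - \frac{-6 + P}{3} = 2 - \frac{P}{3}$)
$\left(Z{\left(X{\left(-1,-2 \right)} \right)} + s\right) + 86 = \left(\left(2 - \frac{-2 - 1}{3}\right) + 0\right) + 86 = \left(\left(2 - -1\right) + 0\right) + 86 = \left(\left(2 + 1\right) + 0\right) + 86 = \left(3 + 0\right) + 86 = 3 + 86 = 89$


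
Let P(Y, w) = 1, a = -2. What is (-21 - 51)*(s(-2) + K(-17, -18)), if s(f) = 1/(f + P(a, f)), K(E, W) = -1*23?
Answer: 1728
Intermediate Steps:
K(E, W) = -23
s(f) = 1/(1 + f) (s(f) = 1/(f + 1) = 1/(1 + f))
(-21 - 51)*(s(-2) + K(-17, -18)) = (-21 - 51)*(1/(1 - 2) - 23) = -72*(1/(-1) - 23) = -72*(-1 - 23) = -72*(-24) = 1728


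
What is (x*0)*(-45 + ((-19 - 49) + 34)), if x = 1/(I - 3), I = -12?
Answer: 0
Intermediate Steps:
x = -1/15 (x = 1/(-12 - 3) = 1/(-15) = -1/15 ≈ -0.066667)
(x*0)*(-45 + ((-19 - 49) + 34)) = (-1/15*0)*(-45 + ((-19 - 49) + 34)) = 0*(-45 + (-68 + 34)) = 0*(-45 - 34) = 0*(-79) = 0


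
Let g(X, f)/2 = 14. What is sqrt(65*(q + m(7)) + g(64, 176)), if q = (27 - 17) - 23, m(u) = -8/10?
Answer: I*sqrt(869) ≈ 29.479*I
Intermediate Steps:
g(X, f) = 28 (g(X, f) = 2*14 = 28)
m(u) = -4/5 (m(u) = -8*1/10 = -4/5)
q = -13 (q = 10 - 23 = -13)
sqrt(65*(q + m(7)) + g(64, 176)) = sqrt(65*(-13 - 4/5) + 28) = sqrt(65*(-69/5) + 28) = sqrt(-897 + 28) = sqrt(-869) = I*sqrt(869)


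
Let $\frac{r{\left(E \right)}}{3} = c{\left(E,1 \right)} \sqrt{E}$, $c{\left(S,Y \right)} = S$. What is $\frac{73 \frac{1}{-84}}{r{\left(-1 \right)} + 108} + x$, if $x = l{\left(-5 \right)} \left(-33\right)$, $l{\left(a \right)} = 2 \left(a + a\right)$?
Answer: $\frac{5992067}{9079} - \frac{73 i}{326844} \approx 659.99 - 0.00022335 i$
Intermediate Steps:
$r{\left(E \right)} = 3 E^{\frac{3}{2}}$ ($r{\left(E \right)} = 3 E \sqrt{E} = 3 E^{\frac{3}{2}}$)
$l{\left(a \right)} = 4 a$ ($l{\left(a \right)} = 2 \cdot 2 a = 4 a$)
$x = 660$ ($x = 4 \left(-5\right) \left(-33\right) = \left(-20\right) \left(-33\right) = 660$)
$\frac{73 \frac{1}{-84}}{r{\left(-1 \right)} + 108} + x = \frac{73 \frac{1}{-84}}{3 \left(-1\right)^{\frac{3}{2}} + 108} + 660 = \frac{73 \left(- \frac{1}{84}\right)}{3 \left(- i\right) + 108} + 660 = \frac{1}{- 3 i + 108} \left(- \frac{73}{84}\right) + 660 = \frac{1}{108 - 3 i} \left(- \frac{73}{84}\right) + 660 = \frac{108 + 3 i}{11673} \left(- \frac{73}{84}\right) + 660 = - \frac{73 \left(108 + 3 i\right)}{980532} + 660 = 660 - \frac{73 \left(108 + 3 i\right)}{980532}$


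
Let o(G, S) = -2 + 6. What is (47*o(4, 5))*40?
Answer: 7520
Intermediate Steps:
o(G, S) = 4
(47*o(4, 5))*40 = (47*4)*40 = 188*40 = 7520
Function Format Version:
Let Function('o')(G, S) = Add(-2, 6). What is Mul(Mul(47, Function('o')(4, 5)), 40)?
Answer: 7520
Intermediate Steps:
Function('o')(G, S) = 4
Mul(Mul(47, Function('o')(4, 5)), 40) = Mul(Mul(47, 4), 40) = Mul(188, 40) = 7520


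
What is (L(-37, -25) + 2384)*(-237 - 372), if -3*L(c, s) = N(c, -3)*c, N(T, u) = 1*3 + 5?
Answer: -1511944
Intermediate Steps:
N(T, u) = 8 (N(T, u) = 3 + 5 = 8)
L(c, s) = -8*c/3
(L(-37, -25) + 2384)*(-237 - 372) = (-8/3*(-37) + 2384)*(-237 - 372) = (296/3 + 2384)*(-609) = (7448/3)*(-609) = -1511944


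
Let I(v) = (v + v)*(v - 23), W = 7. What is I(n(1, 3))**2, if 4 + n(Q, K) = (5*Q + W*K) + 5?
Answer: 46656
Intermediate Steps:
n(Q, K) = 1 + 5*Q + 7*K (n(Q, K) = -4 + ((5*Q + 7*K) + 5) = -4 + (5 + 5*Q + 7*K) = 1 + 5*Q + 7*K)
I(v) = 2*v*(-23 + v) (I(v) = (2*v)*(-23 + v) = 2*v*(-23 + v))
I(n(1, 3))**2 = (2*(1 + 5*1 + 7*3)*(-23 + (1 + 5*1 + 7*3)))**2 = (2*(1 + 5 + 21)*(-23 + (1 + 5 + 21)))**2 = (2*27*(-23 + 27))**2 = (2*27*4)**2 = 216**2 = 46656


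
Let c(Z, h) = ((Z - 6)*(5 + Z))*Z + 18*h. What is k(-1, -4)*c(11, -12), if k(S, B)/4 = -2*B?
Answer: 21248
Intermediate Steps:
k(S, B) = -8*B (k(S, B) = 4*(-2*B) = -8*B)
c(Z, h) = 18*h + Z*(-6 + Z)*(5 + Z) (c(Z, h) = ((-6 + Z)*(5 + Z))*Z + 18*h = Z*(-6 + Z)*(5 + Z) + 18*h = 18*h + Z*(-6 + Z)*(5 + Z))
k(-1, -4)*c(11, -12) = (-8*(-4))*(11³ - 1*11² - 30*11 + 18*(-12)) = 32*(1331 - 1*121 - 330 - 216) = 32*(1331 - 121 - 330 - 216) = 32*664 = 21248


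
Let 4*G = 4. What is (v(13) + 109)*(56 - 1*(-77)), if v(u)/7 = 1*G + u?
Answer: 27531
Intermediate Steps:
G = 1 (G = (¼)*4 = 1)
v(u) = 7 + 7*u (v(u) = 7*(1*1 + u) = 7*(1 + u) = 7 + 7*u)
(v(13) + 109)*(56 - 1*(-77)) = ((7 + 7*13) + 109)*(56 - 1*(-77)) = ((7 + 91) + 109)*(56 + 77) = (98 + 109)*133 = 207*133 = 27531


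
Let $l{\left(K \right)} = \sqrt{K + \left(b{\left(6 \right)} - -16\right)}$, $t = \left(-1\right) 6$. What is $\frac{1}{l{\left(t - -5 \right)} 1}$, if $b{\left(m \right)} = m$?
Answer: $\frac{\sqrt{21}}{21} \approx 0.21822$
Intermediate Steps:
$t = -6$
$l{\left(K \right)} = \sqrt{22 + K}$ ($l{\left(K \right)} = \sqrt{K + \left(6 - -16\right)} = \sqrt{K + \left(6 + 16\right)} = \sqrt{K + 22} = \sqrt{22 + K}$)
$\frac{1}{l{\left(t - -5 \right)} 1} = \frac{1}{\sqrt{22 - 1} \cdot 1} = \frac{1}{\sqrt{21} \cdot 1} = \frac{1}{\sqrt{21}} = \frac{\sqrt{21}}{21}$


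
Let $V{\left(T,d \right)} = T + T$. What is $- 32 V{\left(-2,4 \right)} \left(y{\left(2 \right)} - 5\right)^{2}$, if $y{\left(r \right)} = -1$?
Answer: $4608$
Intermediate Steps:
$V{\left(T,d \right)} = 2 T$
$- 32 V{\left(-2,4 \right)} \left(y{\left(2 \right)} - 5\right)^{2} = - 32 \cdot 2 \left(-2\right) \left(-1 - 5\right)^{2} = \left(-32\right) \left(-4\right) \left(-6\right)^{2} = 128 \cdot 36 = 4608$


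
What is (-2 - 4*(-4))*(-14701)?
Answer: -205814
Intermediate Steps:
(-2 - 4*(-4))*(-14701) = (-2 + 16)*(-14701) = 14*(-14701) = -205814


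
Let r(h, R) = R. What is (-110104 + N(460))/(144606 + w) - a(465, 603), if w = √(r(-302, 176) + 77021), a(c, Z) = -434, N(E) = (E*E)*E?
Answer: 23134742945902/20910818039 - 97225896*√77197/20910818039 ≈ 1105.1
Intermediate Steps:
N(E) = E³ (N(E) = E²*E = E³)
w = √77197 (w = √(176 + 77021) = √77197 ≈ 277.84)
(-110104 + N(460))/(144606 + w) - a(465, 603) = (-110104 + 460³)/(144606 + √77197) - 1*(-434) = (-110104 + 97336000)/(144606 + √77197) + 434 = 97225896/(144606 + √77197) + 434 = 434 + 97225896/(144606 + √77197)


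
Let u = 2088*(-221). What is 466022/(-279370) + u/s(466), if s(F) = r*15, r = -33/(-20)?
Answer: -28650280401/1536535 ≈ -18646.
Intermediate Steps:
u = -461448
r = 33/20 (r = -33*(-1/20) = 33/20 ≈ 1.6500)
s(F) = 99/4 (s(F) = (33/20)*15 = 99/4)
466022/(-279370) + u/s(466) = 466022/(-279370) - 461448/99/4 = 466022*(-1/279370) - 461448*4/99 = -233011/139685 - 205088/11 = -28650280401/1536535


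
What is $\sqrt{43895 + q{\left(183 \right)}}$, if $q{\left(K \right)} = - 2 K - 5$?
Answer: $6 \sqrt{1209} \approx 208.62$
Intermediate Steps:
$q{\left(K \right)} = -5 - 2 K$
$\sqrt{43895 + q{\left(183 \right)}} = \sqrt{43895 - 371} = \sqrt{43524} = 6 \sqrt{1209}$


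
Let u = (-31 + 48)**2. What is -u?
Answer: -289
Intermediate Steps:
u = 289 (u = 17**2 = 289)
-u = -1*289 = -289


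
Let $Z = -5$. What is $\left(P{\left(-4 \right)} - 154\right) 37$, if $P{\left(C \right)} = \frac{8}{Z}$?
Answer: $- \frac{28786}{5} \approx -5757.2$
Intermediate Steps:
$P{\left(C \right)} = - \frac{8}{5}$ ($P{\left(C \right)} = \frac{8}{-5} = 8 \left(- \frac{1}{5}\right) = - \frac{8}{5}$)
$\left(P{\left(-4 \right)} - 154\right) 37 = \left(- \frac{8}{5} - 154\right) 37 = \left(- \frac{778}{5}\right) 37 = - \frac{28786}{5}$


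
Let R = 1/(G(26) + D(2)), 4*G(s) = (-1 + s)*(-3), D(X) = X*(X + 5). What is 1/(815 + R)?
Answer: 19/15481 ≈ 0.0012273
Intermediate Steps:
D(X) = X*(5 + X)
G(s) = ¾ - 3*s/4 (G(s) = ((-1 + s)*(-3))/4 = (3 - 3*s)/4 = ¾ - 3*s/4)
R = -4/19 (R = 1/((¾ - ¾*26) + 2*(5 + 2)) = 1/((¾ - 39/2) + 2*7) = 1/(-75/4 + 14) = 1/(-19/4) = -4/19 ≈ -0.21053)
1/(815 + R) = 1/(815 - 4/19) = 1/(15481/19) = 19/15481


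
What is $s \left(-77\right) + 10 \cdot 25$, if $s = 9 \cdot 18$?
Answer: $-12224$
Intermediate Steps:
$s = 162$
$s \left(-77\right) + 10 \cdot 25 = 162 \left(-77\right) + 10 \cdot 25 = -12474 + 250 = -12224$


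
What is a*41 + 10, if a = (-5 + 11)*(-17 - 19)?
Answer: -8846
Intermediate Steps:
a = -216 (a = 6*(-36) = -216)
a*41 + 10 = -216*41 + 10 = -8856 + 10 = -8846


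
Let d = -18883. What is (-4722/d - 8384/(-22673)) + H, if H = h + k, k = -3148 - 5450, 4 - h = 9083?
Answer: -7567863919365/428134259 ≈ -17676.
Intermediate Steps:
h = -9079 (h = 4 - 1*9083 = 4 - 9083 = -9079)
k = -8598
H = -17677 (H = -9079 - 8598 = -17677)
(-4722/d - 8384/(-22673)) + H = (-4722/(-18883) - 8384/(-22673)) - 17677 = (-4722*(-1/18883) - 8384*(-1/22673)) - 17677 = (4722/18883 + 8384/22673) - 17677 = 265376978/428134259 - 17677 = -7567863919365/428134259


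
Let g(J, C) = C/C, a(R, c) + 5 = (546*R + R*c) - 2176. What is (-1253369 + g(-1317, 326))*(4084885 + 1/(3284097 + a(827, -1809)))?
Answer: -11455260830795625568/2237415 ≈ -5.1199e+12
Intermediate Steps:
a(R, c) = -2181 + 546*R + R*c (a(R, c) = -5 + ((546*R + R*c) - 2176) = -5 + (-2176 + 546*R + R*c) = -2181 + 546*R + R*c)
g(J, C) = 1
(-1253369 + g(-1317, 326))*(4084885 + 1/(3284097 + a(827, -1809))) = (-1253369 + 1)*(4084885 + 1/(3284097 + (-2181 + 546*827 + 827*(-1809)))) = -1253368*(4084885 + 1/(3284097 + (-2181 + 451542 - 1496043))) = -1253368*(4084885 + 1/(3284097 - 1046682)) = -1253368*(4084885 + 1/2237415) = -1253368*9139582972276/2237415 = -11455260830795625568/2237415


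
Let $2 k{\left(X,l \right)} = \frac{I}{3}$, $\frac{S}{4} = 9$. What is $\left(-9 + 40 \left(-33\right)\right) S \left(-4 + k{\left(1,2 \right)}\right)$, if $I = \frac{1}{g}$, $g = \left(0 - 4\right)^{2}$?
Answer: $\frac{1527021}{8} \approx 1.9088 \cdot 10^{5}$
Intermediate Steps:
$g = 16$ ($g = \left(-4\right)^{2} = 16$)
$I = \frac{1}{16} \approx 0.0625$
$S = 36$ ($S = 4 \cdot 9 = 36$)
$k{\left(X,l \right)} = \frac{1}{96}$ ($k{\left(X,l \right)} = \frac{\frac{1}{16} \cdot \frac{1}{3}}{2} = \frac{1}{2} \cdot \frac{1}{48} = \frac{1}{96}$)
$\left(-9 + 40 \left(-33\right)\right) S \left(-4 + k{\left(1,2 \right)}\right) = \left(-9 + 40 \left(-33\right)\right) 36 \left(-4 + \frac{1}{96}\right) = \left(-9 - 1320\right) 36 \left(- \frac{383}{96}\right) = \left(-1329\right) \left(- \frac{1149}{8}\right) = \frac{1527021}{8}$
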